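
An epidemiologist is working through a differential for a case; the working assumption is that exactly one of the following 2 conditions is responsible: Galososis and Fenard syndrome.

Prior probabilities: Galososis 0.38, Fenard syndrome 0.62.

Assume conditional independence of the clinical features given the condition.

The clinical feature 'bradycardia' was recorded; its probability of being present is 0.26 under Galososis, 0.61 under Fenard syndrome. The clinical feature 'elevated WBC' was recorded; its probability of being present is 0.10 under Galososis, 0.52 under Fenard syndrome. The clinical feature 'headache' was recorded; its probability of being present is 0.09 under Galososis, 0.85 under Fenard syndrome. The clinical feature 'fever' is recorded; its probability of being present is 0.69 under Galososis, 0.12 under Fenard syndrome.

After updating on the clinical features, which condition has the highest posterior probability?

Fenard syndrome

Multiply each prior by the joint likelihood of the clinical feature pattern:
  Galososis: 0.38 × 0.26 × 0.10 × 0.09 × 0.69 = 0.00061355
  Fenard syndrome: 0.62 × 0.61 × 0.52 × 0.85 × 0.12 = 0.02006
Normalizing constant Z = 0.00061355 + 0.02006 = 0.020673.
P(Galososis | evidence) ≈ 0.00061355 / 0.020673 ≈ 0.030
P(Fenard syndrome | evidence) ≈ 0.02006 / 0.020673 ≈ 0.970
The largest is 0.970, so Fenard syndrome is most probable.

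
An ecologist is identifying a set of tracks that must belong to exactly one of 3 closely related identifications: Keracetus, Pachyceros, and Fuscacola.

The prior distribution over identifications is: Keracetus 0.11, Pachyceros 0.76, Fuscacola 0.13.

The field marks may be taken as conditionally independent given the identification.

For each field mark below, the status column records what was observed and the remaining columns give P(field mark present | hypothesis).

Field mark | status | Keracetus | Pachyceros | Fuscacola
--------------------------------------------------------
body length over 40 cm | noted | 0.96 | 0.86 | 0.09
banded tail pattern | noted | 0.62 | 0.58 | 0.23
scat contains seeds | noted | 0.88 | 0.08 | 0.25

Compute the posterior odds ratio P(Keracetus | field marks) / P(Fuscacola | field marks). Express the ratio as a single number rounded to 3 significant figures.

85.6

Posterior odds equal prior odds times the likelihood ratio; only the two competing hypotheses matter.
  Keracetus: 0.11 × 0.96 × 0.62 × 0.88 = 0.057615
  Fuscacola: 0.13 × 0.09 × 0.23 × 0.25 = 0.00067275
Posterior odds = 0.057615 / 0.00067275 ≈ 85.6.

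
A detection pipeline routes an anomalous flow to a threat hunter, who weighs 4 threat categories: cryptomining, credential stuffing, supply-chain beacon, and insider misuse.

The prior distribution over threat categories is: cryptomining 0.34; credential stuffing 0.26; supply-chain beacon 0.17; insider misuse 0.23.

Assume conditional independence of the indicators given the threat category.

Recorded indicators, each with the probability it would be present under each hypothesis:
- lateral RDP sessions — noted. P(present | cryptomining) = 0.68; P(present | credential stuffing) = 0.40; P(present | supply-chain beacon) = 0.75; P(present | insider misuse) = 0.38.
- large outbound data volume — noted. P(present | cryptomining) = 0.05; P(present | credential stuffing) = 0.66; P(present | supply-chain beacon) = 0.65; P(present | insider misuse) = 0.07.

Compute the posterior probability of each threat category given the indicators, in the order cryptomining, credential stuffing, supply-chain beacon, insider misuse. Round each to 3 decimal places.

Multiply each prior by the joint likelihood of the indicator pattern:
  cryptomining: 0.34 × 0.68 × 0.05 = 0.01156
  credential stuffing: 0.26 × 0.40 × 0.66 = 0.06864
  supply-chain beacon: 0.17 × 0.75 × 0.65 = 0.082875
  insider misuse: 0.23 × 0.38 × 0.07 = 0.006118
The unnormalized weights sum to 0.16919.
P(cryptomining | evidence) = 0.01156 / 0.16919 ≈ 0.068
P(credential stuffing | evidence) = 0.06864 / 0.16919 ≈ 0.406
P(supply-chain beacon | evidence) = 0.082875 / 0.16919 ≈ 0.490
P(insider misuse | evidence) = 0.006118 / 0.16919 ≈ 0.036

0.068, 0.406, 0.490, 0.036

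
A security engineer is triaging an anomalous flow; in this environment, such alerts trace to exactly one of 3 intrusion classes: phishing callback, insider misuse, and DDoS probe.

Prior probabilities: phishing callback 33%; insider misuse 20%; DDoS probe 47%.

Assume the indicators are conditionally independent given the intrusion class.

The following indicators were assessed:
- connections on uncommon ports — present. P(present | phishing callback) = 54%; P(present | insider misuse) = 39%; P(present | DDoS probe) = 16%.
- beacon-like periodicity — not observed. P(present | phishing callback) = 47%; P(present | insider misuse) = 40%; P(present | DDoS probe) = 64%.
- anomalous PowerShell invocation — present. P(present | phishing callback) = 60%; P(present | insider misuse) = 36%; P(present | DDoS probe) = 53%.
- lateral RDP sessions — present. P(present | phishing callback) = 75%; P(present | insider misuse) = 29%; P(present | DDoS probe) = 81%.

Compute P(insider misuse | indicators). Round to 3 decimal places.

0.083

Multiply each prior by the joint likelihood of the indicator pattern (using 1 − P(present | H) for each absent indicator):
  phishing callback: 0.33 × 0.54 × (1 − 0.47) × 0.60 × 0.75 = 0.042501
  insider misuse: 0.20 × 0.39 × (1 − 0.40) × 0.36 × 0.29 = 0.0048859
  DDoS probe: 0.47 × 0.16 × (1 − 0.64) × 0.53 × 0.81 = 0.011622
The unnormalized weights sum to 0.059009.
P(insider misuse | evidence) = 0.0048859 / 0.059009 ≈ 0.083.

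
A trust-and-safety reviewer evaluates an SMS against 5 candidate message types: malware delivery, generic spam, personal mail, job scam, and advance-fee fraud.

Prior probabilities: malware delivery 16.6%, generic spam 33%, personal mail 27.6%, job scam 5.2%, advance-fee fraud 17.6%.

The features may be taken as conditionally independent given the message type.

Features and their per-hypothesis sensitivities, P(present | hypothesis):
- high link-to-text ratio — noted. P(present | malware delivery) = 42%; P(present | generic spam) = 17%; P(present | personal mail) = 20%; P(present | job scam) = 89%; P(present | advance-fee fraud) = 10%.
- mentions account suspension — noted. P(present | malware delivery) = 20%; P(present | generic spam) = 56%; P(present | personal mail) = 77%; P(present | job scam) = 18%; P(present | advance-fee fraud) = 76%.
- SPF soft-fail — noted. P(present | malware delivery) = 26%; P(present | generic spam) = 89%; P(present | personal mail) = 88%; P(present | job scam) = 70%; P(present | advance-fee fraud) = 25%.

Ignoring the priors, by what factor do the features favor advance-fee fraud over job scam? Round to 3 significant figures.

The Bayes factor is the ratio of the joint likelihoods of the feature pattern under the two hypotheses.
  advance-fee fraud: 0.10 × 0.76 × 0.25 = 0.019
  job scam: 0.89 × 0.18 × 0.70 = 0.11214
Bayes factor = 0.019 / 0.11214 ≈ 0.169

0.169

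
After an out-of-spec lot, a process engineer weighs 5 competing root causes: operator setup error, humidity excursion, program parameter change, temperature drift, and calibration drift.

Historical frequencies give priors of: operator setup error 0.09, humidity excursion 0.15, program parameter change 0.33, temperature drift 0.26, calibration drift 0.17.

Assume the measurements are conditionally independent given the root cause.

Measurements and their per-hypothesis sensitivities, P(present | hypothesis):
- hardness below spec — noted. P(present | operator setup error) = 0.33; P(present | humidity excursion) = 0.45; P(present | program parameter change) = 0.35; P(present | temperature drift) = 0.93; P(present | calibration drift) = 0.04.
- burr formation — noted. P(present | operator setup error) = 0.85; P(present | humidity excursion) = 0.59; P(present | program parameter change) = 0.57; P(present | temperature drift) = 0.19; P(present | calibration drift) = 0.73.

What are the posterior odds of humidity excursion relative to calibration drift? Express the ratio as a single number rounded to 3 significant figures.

8.02

Posterior odds equal prior odds times the likelihood ratio; only the two competing hypotheses matter.
  humidity excursion: 0.15 × 0.45 × 0.59 = 0.039825
  calibration drift: 0.17 × 0.04 × 0.73 = 0.004964
Odds(humidity excursion : calibration drift) = 0.039825 / 0.004964 ≈ 8.02.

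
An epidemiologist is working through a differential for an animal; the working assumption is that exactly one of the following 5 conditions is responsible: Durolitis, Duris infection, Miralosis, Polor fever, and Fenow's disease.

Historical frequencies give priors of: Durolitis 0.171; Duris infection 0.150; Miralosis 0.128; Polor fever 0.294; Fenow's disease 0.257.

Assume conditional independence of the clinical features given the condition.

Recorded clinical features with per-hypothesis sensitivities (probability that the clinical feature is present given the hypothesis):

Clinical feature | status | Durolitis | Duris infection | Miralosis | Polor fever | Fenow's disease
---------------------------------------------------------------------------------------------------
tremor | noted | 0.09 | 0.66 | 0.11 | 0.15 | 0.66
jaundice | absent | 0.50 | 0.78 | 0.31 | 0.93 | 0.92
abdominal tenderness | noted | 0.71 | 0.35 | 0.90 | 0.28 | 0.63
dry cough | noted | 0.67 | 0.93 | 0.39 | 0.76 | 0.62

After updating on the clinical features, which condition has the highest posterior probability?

Duris infection

By Bayes' rule with conditional independence, the unnormalized weight for each hypothesis is prior × ∏ likelihoods (using 1 − P(present | H) for each absent clinical feature):
  Durolitis: 0.171 × 0.09 × (1 − 0.50) × 0.71 × 0.67 = 0.0036605
  Duris infection: 0.150 × 0.66 × (1 − 0.78) × 0.35 × 0.93 = 0.0070894
  Miralosis: 0.128 × 0.11 × (1 − 0.31) × 0.90 × 0.39 = 0.00341
  Polor fever: 0.294 × 0.15 × (1 − 0.93) × 0.28 × 0.76 = 0.00065691
  Fenow's disease: 0.257 × 0.66 × (1 − 0.92) × 0.63 × 0.62 = 0.0053003
Normalizing constant Z = 0.0036605 + 0.0070894 + 0.00341 + 0.00065691 + 0.0053003 = 0.020117.
P(Durolitis | evidence) ≈ 0.0036605 / 0.020117 ≈ 0.182
P(Duris infection | evidence) ≈ 0.0070894 / 0.020117 ≈ 0.352
P(Miralosis | evidence) ≈ 0.00341 / 0.020117 ≈ 0.170
P(Polor fever | evidence) ≈ 0.00065691 / 0.020117 ≈ 0.033
P(Fenow's disease | evidence) ≈ 0.0053003 / 0.020117 ≈ 0.263
The largest is 0.352, so Duris infection is most probable.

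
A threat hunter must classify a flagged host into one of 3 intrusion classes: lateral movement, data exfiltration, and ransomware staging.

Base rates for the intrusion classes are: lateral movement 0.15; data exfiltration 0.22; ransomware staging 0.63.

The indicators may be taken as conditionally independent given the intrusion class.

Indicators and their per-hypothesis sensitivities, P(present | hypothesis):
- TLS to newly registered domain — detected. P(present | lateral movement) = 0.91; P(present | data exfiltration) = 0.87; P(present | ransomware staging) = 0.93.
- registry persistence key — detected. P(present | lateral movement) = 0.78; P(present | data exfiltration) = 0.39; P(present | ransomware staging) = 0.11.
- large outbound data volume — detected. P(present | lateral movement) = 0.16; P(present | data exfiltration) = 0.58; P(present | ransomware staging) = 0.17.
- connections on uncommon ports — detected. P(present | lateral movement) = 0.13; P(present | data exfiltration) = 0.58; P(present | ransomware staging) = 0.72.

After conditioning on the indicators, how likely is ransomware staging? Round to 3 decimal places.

0.224

For each hypothesis, the unnormalized posterior weight is prior × product of the indicator likelihoods:
  lateral movement: 0.15 × 0.91 × 0.78 × 0.16 × 0.13 = 0.0022146
  data exfiltration: 0.22 × 0.87 × 0.39 × 0.58 × 0.58 = 0.025111
  ransomware staging: 0.63 × 0.93 × 0.11 × 0.17 × 0.72 = 0.0078886
Marginal likelihood of the evidence = 0.035214.
P(ransomware staging | evidence) = 0.0078886 / 0.035214 ≈ 0.224.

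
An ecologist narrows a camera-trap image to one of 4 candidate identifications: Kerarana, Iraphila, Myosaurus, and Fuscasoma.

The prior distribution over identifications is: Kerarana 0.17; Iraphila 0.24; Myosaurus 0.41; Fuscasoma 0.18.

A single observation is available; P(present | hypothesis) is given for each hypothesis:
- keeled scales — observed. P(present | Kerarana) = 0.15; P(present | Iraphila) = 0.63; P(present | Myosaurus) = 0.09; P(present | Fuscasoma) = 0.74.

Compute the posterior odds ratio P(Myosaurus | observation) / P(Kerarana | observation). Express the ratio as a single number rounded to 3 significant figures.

1.45

The normalizing constant cancels in an odds ratio, so compute prior × likelihood for the two hypotheses only:
  Myosaurus: 0.41 × 0.09 = 0.0369
  Kerarana: 0.17 × 0.15 = 0.0255
Odds(Myosaurus : Kerarana) = 0.0369 / 0.0255 ≈ 1.45.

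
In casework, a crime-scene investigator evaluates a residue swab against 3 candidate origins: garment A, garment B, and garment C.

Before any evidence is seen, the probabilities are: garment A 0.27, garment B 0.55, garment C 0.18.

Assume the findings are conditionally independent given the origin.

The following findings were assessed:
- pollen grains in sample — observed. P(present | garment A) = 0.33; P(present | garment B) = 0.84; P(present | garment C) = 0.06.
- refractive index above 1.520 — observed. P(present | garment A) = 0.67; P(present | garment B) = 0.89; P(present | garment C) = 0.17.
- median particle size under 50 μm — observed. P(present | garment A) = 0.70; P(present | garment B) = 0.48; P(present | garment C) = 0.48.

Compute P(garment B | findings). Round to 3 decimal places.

0.822

By Bayes' rule with conditional independence, the unnormalized weight for each hypothesis is prior × ∏ likelihoods:
  garment A: 0.27 × 0.33 × 0.67 × 0.70 = 0.041788
  garment B: 0.55 × 0.84 × 0.89 × 0.48 = 0.19737
  garment C: 0.18 × 0.06 × 0.17 × 0.48 = 0.00088128
Normalizing constant Z = 0.041788 + 0.19737 + 0.00088128 = 0.24004.
P(garment B | evidence) = 0.19737 / 0.24004 ≈ 0.822.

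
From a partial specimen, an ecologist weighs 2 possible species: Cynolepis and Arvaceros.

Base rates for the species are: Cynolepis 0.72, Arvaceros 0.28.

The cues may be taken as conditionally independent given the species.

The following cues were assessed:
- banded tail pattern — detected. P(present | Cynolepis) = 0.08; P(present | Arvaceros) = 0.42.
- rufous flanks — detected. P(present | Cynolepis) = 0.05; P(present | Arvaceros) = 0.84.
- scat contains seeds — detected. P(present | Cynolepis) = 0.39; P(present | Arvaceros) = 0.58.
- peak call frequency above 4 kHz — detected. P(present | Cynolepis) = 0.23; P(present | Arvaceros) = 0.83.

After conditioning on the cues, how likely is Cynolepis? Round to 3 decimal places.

0.005

For each hypothesis, the unnormalized posterior weight is prior × product of the cue likelihoods:
  Cynolepis: 0.72 × 0.08 × 0.05 × 0.39 × 0.23 = 0.00025834
  Arvaceros: 0.28 × 0.42 × 0.84 × 0.58 × 0.83 = 0.047555
Normalizing constant Z = 0.00025834 + 0.047555 = 0.047813.
P(Cynolepis | evidence) = 0.00025834 / 0.047813 ≈ 0.005.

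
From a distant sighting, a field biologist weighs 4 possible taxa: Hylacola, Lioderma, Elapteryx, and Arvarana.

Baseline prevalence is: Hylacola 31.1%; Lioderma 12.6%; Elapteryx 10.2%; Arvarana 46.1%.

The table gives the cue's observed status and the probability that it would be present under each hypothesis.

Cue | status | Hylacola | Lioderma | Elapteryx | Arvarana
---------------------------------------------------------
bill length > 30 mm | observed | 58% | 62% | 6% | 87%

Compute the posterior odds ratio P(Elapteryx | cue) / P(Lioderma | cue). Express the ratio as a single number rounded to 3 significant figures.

Posterior odds equal prior odds times the likelihood ratio; only the two competing hypotheses matter.
  Elapteryx: 0.102 × 0.06 = 0.00612
  Lioderma: 0.126 × 0.62 = 0.07812
Odds(Elapteryx : Lioderma) = 0.00612 / 0.07812 ≈ 0.0783.

0.0783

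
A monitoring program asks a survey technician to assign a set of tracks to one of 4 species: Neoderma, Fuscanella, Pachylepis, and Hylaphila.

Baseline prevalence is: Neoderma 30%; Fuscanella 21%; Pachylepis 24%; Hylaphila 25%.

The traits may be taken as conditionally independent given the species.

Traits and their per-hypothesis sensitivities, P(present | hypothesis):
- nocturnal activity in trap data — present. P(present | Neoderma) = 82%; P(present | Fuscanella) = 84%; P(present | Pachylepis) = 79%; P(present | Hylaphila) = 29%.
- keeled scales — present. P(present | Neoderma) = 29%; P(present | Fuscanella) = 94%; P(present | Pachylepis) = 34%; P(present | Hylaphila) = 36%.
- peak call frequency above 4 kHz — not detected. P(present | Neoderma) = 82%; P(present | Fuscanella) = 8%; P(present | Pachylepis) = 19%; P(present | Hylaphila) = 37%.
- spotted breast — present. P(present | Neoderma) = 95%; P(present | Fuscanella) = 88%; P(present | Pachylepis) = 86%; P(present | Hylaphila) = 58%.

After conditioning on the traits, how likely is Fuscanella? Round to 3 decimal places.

By Bayes' rule with conditional independence, the unnormalized weight for each hypothesis is prior × ∏ likelihoods (using 1 − P(present | H) for each absent trait):
  Neoderma: 0.30 × 0.82 × 0.29 × (1 − 0.82) × 0.95 = 0.012199
  Fuscanella: 0.21 × 0.84 × 0.94 × (1 − 0.08) × 0.88 = 0.13424
  Pachylepis: 0.24 × 0.79 × 0.34 × (1 − 0.19) × 0.86 = 0.044906
  Hylaphila: 0.25 × 0.29 × 0.36 × (1 − 0.37) × 0.58 = 0.0095369
The unnormalized weights sum to 0.20089.
P(Fuscanella | evidence) = 0.13424 / 0.20089 ≈ 0.668.

0.668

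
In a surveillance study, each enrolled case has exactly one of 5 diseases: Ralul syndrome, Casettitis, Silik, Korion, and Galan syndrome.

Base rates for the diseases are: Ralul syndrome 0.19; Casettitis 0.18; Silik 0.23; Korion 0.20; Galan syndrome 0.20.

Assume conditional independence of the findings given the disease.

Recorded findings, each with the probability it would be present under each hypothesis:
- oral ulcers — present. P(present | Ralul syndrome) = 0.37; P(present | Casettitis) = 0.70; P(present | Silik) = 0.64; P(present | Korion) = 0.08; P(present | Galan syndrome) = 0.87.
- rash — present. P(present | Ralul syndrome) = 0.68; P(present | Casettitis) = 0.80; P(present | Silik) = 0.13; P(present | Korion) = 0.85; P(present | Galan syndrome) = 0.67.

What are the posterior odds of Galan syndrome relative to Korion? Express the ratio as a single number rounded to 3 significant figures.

Posterior odds equal prior odds times the likelihood ratio; only the two competing hypotheses matter.
  Galan syndrome: 0.20 × 0.87 × 0.67 = 0.11658
  Korion: 0.20 × 0.08 × 0.85 = 0.0136
Posterior odds = 0.11658 / 0.0136 ≈ 8.57.

8.57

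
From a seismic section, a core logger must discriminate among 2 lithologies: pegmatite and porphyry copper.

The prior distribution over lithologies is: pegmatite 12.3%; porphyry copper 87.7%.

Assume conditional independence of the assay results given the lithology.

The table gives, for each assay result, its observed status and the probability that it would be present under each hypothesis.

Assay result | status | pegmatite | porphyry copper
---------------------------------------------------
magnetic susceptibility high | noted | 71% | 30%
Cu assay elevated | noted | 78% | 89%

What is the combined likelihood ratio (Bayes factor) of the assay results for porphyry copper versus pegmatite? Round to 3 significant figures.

0.482

The Bayes factor is the ratio of the joint likelihoods of the assay result pattern under the two hypotheses.
  porphyry copper: 0.30 × 0.89 = 0.267
  pegmatite: 0.71 × 0.78 = 0.5538
Bayes factor = 0.267 / 0.5538 ≈ 0.482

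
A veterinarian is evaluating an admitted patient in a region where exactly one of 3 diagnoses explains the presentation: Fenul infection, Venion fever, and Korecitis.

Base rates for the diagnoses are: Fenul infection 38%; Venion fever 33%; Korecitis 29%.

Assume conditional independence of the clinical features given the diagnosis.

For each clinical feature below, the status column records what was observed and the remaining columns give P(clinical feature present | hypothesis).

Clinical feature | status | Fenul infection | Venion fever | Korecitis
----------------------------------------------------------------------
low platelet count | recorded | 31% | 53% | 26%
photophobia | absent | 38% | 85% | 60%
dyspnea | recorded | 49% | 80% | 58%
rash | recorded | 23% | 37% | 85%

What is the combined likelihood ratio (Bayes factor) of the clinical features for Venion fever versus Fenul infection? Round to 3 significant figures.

1.09

Take the product of per-clinical feature likelihoods under each hypothesis (using 1 − P(present | H) for each absent clinical feature), then divide.
  Venion fever: 0.53 × (1 − 0.85) × 0.80 × 0.37 = 0.023532
  Fenul infection: 0.31 × (1 − 0.38) × 0.49 × 0.23 = 0.021661
Bayes factor = 0.023532 / 0.021661 ≈ 1.09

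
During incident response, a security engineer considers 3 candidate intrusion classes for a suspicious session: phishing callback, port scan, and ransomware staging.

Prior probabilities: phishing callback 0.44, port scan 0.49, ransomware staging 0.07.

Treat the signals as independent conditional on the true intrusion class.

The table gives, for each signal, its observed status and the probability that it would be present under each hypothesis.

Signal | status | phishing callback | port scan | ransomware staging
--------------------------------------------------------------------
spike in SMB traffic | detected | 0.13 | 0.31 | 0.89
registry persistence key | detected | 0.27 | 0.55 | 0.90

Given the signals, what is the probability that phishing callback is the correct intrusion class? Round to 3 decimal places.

By Bayes' rule with conditional independence, the unnormalized weight for each hypothesis is prior × ∏ likelihoods:
  phishing callback: 0.44 × 0.13 × 0.27 = 0.015444
  port scan: 0.49 × 0.31 × 0.55 = 0.083545
  ransomware staging: 0.07 × 0.89 × 0.90 = 0.05607
Normalizing constant Z = 0.015444 + 0.083545 + 0.05607 = 0.15506.
P(phishing callback | evidence) = 0.015444 / 0.15506 ≈ 0.100.

0.100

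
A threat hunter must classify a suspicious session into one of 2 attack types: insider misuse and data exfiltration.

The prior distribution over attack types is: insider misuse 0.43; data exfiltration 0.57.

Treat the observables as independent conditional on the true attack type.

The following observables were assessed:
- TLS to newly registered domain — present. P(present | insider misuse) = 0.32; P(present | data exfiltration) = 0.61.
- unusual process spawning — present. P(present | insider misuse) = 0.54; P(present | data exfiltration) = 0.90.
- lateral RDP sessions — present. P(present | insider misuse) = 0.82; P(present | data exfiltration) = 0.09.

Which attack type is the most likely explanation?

insider misuse

Multiply each prior by the joint likelihood of the observable pattern:
  insider misuse: 0.43 × 0.32 × 0.54 × 0.82 = 0.060929
  data exfiltration: 0.57 × 0.61 × 0.90 × 0.09 = 0.028164
Marginal likelihood of the evidence = 0.089093.
P(insider misuse | evidence) ≈ 0.060929 / 0.089093 ≈ 0.684
P(data exfiltration | evidence) ≈ 0.028164 / 0.089093 ≈ 0.316
The largest is 0.684, so insider misuse is most probable.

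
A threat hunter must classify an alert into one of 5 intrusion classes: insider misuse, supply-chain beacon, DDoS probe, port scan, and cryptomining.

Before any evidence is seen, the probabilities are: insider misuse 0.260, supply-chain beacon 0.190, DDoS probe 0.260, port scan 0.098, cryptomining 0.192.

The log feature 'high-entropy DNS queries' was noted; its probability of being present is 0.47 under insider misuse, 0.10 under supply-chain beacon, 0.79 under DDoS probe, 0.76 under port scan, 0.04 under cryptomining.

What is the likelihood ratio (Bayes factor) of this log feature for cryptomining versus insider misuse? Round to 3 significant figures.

0.0851

The Bayes factor is the ratio of the two likelihoods.
  cryptomining: 0.04
  insider misuse: 0.47
Bayes factor = 0.04 / 0.47 ≈ 0.0851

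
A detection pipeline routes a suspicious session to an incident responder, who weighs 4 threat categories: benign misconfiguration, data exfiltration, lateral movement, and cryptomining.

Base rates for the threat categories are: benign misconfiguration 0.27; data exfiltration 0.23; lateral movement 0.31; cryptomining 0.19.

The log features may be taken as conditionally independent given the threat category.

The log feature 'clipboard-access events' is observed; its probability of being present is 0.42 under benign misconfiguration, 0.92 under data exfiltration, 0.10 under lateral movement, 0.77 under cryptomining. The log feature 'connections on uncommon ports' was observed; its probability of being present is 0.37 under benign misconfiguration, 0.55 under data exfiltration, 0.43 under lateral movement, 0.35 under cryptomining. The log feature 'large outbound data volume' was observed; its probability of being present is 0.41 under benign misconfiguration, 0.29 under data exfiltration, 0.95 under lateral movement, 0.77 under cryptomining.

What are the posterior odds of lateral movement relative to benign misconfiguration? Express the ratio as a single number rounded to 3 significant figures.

Unnormalized posterior weight (prior times the log feature likelihoods) for each of the two hypotheses:
  lateral movement: 0.31 × 0.10 × 0.43 × 0.95 = 0.012663
  benign misconfiguration: 0.27 × 0.42 × 0.37 × 0.41 = 0.017203
Posterior odds = 0.012663 / 0.017203 ≈ 0.736.

0.736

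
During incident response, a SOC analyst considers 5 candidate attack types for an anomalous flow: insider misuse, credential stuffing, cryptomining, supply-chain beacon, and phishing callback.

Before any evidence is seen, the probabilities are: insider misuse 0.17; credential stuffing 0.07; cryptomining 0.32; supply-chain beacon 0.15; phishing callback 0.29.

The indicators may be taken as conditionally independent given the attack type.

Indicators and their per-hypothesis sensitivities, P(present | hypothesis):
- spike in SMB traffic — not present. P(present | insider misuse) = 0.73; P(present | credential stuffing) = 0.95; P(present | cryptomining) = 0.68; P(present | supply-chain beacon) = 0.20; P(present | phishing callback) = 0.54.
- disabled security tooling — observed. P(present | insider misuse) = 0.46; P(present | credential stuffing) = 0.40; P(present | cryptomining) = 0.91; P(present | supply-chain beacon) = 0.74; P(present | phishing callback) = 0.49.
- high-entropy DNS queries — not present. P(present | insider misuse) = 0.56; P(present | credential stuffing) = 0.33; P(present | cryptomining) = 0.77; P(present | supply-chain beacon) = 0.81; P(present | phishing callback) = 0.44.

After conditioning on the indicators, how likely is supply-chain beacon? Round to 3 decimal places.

For each hypothesis, the unnormalized posterior weight is prior × product of the indicator likelihoods (using 1 − P(present | H) for each absent indicator):
  insider misuse: 0.17 × (1 − 0.73) × 0.46 × (1 − 0.56) = 0.0092902
  credential stuffing: 0.07 × (1 − 0.95) × 0.40 × (1 − 0.33) = 0.000938
  cryptomining: 0.32 × (1 − 0.68) × 0.91 × (1 − 0.77) = 0.021432
  supply-chain beacon: 0.15 × (1 − 0.20) × 0.74 × (1 − 0.81) = 0.016872
  phishing callback: 0.29 × (1 − 0.54) × 0.49 × (1 − 0.44) = 0.036605
The unnormalized weights sum to 0.085137.
P(supply-chain beacon | evidence) = 0.016872 / 0.085137 ≈ 0.198.

0.198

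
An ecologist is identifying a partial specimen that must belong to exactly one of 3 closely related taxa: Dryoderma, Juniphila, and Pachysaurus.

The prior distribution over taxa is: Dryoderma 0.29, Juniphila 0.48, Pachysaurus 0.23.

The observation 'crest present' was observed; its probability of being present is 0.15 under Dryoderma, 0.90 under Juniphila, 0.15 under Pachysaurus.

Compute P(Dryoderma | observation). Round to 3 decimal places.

0.085

Multiply each prior by the likelihood of the observation:
  Dryoderma: 0.29 × 0.15 = 0.0435
  Juniphila: 0.48 × 0.90 = 0.432
  Pachysaurus: 0.23 × 0.15 = 0.0345
Marginal likelihood of the evidence = 0.51.
P(Dryoderma | evidence) = 0.0435 / 0.51 ≈ 0.085.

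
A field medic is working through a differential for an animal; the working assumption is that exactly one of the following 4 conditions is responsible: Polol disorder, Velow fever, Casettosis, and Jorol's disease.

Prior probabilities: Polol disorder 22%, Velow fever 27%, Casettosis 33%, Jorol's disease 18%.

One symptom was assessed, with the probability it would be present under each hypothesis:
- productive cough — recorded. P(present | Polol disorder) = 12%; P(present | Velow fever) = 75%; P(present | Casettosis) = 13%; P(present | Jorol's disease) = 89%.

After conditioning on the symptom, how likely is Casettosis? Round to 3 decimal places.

0.099

For each hypothesis, the unnormalized posterior weight is prior × likelihood:
  Polol disorder: 0.22 × 0.12 = 0.0264
  Velow fever: 0.27 × 0.75 = 0.2025
  Casettosis: 0.33 × 0.13 = 0.0429
  Jorol's disease: 0.18 × 0.89 = 0.1602
Normalizing constant Z = 0.0264 + 0.2025 + 0.0429 + 0.1602 = 0.432.
P(Casettosis | evidence) = 0.0429 / 0.432 ≈ 0.099.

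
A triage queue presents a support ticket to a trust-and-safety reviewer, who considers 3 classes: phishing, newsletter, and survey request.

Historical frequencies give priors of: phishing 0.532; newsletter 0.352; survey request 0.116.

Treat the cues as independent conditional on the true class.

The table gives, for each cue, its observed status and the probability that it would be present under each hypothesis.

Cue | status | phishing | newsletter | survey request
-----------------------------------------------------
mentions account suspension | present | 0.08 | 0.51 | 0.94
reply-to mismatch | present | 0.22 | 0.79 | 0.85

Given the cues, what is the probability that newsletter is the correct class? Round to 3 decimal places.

By Bayes' rule with conditional independence, the unnormalized weight for each hypothesis is prior × ∏ likelihoods:
  phishing: 0.532 × 0.08 × 0.22 = 0.0093632
  newsletter: 0.352 × 0.51 × 0.79 = 0.14182
  survey request: 0.116 × 0.94 × 0.85 = 0.092684
Normalizing constant Z = 0.0093632 + 0.14182 + 0.092684 = 0.24387.
P(newsletter | evidence) = 0.14182 / 0.24387 ≈ 0.582.

0.582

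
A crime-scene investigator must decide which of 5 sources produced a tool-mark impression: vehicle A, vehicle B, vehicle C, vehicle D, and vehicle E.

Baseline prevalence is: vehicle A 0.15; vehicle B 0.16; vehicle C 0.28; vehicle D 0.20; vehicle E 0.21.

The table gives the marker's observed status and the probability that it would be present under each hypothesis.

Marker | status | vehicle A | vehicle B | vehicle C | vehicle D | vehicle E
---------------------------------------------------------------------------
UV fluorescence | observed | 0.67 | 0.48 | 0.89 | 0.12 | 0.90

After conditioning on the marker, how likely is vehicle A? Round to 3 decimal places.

0.157

By Bayes' rule, the unnormalized weight for each hypothesis is prior × likelihood:
  vehicle A: 0.15 × 0.67 = 0.1005
  vehicle B: 0.16 × 0.48 = 0.0768
  vehicle C: 0.28 × 0.89 = 0.2492
  vehicle D: 0.20 × 0.12 = 0.024
  vehicle E: 0.21 × 0.90 = 0.189
Normalizing constant Z = 0.1005 + 0.0768 + 0.2492 + 0.024 + 0.189 = 0.6395.
P(vehicle A | evidence) = 0.1005 / 0.6395 ≈ 0.157.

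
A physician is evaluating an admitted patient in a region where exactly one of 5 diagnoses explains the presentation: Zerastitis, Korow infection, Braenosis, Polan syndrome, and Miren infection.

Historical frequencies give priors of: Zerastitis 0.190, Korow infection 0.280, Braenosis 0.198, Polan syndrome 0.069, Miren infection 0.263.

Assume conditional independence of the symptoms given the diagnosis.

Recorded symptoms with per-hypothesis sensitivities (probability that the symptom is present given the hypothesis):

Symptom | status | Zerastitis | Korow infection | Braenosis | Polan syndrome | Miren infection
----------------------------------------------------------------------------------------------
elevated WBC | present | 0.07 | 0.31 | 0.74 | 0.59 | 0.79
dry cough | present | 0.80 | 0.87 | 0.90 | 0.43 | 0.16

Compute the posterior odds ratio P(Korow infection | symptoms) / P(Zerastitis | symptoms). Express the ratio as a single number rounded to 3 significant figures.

Posterior odds equal prior odds times the likelihood ratio; only the two competing hypotheses matter.
  Korow infection: 0.280 × 0.31 × 0.87 = 0.075516
  Zerastitis: 0.190 × 0.07 × 0.80 = 0.01064
Odds(Korow infection : Zerastitis) = 0.075516 / 0.01064 ≈ 7.10.

7.10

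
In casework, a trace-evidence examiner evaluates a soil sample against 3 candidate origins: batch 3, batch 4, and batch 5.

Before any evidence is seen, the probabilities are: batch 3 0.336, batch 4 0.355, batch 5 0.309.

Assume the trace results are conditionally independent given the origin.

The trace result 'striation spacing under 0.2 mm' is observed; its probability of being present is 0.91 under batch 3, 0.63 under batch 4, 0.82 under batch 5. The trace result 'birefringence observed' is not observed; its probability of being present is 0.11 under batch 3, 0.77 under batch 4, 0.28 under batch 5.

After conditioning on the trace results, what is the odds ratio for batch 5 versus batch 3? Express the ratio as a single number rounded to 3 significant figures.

0.670

Posterior odds equal prior odds times the likelihood ratio; only the two competing hypotheses matter (using 1 − P(present | H) for each absent trace result).
  batch 5: 0.309 × 0.82 × (1 − 0.28) = 0.18243
  batch 3: 0.336 × 0.91 × (1 − 0.11) = 0.27213
Odds(batch 5 : batch 3) = 0.18243 / 0.27213 ≈ 0.670.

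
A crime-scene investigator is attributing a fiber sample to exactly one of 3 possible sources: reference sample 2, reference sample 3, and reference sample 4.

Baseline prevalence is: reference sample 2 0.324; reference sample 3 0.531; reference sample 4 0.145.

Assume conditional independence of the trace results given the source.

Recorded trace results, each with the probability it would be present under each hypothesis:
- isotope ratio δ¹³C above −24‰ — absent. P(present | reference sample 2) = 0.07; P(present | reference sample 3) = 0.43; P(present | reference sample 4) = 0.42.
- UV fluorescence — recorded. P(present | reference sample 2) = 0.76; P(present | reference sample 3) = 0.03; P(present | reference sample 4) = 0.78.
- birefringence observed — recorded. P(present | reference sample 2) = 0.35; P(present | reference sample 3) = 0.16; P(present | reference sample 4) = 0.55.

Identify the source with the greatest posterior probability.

reference sample 2

By Bayes' rule with conditional independence, the unnormalized weight for each hypothesis is prior × ∏ likelihoods (using 1 − P(present | H) for each absent trace result):
  reference sample 2: 0.324 × (1 − 0.07) × 0.76 × 0.35 = 0.080151
  reference sample 3: 0.531 × (1 − 0.43) × 0.03 × 0.16 = 0.0014528
  reference sample 4: 0.145 × (1 − 0.42) × 0.78 × 0.55 = 0.036079
Marginal likelihood of the evidence = 0.11768.
P(reference sample 2 | evidence) ≈ 0.080151 / 0.11768 ≈ 0.681
P(reference sample 3 | evidence) ≈ 0.0014528 / 0.11768 ≈ 0.012
P(reference sample 4 | evidence) ≈ 0.036079 / 0.11768 ≈ 0.307
The largest is 0.681, so reference sample 2 is most probable.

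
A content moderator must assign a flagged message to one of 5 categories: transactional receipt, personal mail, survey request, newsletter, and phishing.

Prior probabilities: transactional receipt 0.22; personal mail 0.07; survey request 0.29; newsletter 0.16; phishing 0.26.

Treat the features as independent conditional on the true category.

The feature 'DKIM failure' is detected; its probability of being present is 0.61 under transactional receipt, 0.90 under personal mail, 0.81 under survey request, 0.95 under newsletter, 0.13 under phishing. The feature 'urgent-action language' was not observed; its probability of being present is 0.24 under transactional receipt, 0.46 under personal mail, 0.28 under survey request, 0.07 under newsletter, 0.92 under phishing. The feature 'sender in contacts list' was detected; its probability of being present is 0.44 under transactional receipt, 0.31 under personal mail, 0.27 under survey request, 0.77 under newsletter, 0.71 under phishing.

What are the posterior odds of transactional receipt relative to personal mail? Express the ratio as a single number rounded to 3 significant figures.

4.26

Posterior odds equal prior odds times the likelihood ratio; only the two competing hypotheses matter (using 1 − P(present | H) for each absent feature).
  transactional receipt: 0.22 × 0.61 × (1 − 0.24) × 0.44 = 0.044876
  personal mail: 0.07 × 0.90 × (1 − 0.46) × 0.31 = 0.010546
Posterior odds = 0.044876 / 0.010546 ≈ 4.26.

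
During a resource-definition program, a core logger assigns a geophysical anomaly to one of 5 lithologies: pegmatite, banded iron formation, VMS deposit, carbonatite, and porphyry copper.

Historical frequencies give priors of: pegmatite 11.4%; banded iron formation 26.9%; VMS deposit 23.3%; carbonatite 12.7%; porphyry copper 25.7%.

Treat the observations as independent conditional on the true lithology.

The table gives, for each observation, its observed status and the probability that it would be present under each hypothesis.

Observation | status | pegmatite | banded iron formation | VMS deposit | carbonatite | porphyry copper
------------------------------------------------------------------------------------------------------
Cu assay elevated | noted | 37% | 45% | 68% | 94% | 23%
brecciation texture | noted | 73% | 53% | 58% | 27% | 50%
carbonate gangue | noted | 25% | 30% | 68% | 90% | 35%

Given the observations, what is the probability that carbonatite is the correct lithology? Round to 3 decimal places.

0.225

For each hypothesis, the unnormalized posterior weight is prior × product of the observation likelihoods:
  pegmatite: 0.114 × 0.37 × 0.73 × 0.25 = 0.0076979
  banded iron formation: 0.269 × 0.45 × 0.53 × 0.30 = 0.019247
  VMS deposit: 0.233 × 0.68 × 0.58 × 0.68 = 0.062489
  carbonatite: 0.127 × 0.94 × 0.27 × 0.90 = 0.029009
  porphyry copper: 0.257 × 0.23 × 0.50 × 0.35 = 0.010344
Marginal likelihood of the evidence = 0.12879.
P(carbonatite | evidence) = 0.029009 / 0.12879 ≈ 0.225.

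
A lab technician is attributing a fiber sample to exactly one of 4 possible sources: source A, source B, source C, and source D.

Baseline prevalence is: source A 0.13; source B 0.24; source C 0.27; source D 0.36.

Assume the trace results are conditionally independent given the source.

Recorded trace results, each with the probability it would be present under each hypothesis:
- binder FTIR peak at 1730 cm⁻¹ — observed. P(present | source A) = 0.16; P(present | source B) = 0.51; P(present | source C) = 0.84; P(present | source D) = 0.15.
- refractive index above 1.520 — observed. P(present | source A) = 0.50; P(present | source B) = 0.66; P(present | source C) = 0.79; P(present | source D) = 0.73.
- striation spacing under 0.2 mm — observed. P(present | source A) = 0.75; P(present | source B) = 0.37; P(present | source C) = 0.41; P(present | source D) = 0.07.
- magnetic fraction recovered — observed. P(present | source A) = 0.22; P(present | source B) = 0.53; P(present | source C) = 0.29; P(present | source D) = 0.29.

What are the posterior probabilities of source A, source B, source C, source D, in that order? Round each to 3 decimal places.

Multiply each prior by the joint likelihood of the trace result pattern:
  source A: 0.13 × 0.16 × 0.50 × 0.75 × 0.22 = 0.001716
  source B: 0.24 × 0.51 × 0.66 × 0.37 × 0.53 = 0.015842
  source C: 0.27 × 0.84 × 0.79 × 0.41 × 0.29 = 0.021304
  source D: 0.36 × 0.15 × 0.73 × 0.07 × 0.29 = 0.00080023
The unnormalized weights sum to 0.039662.
P(source A | evidence) = 0.001716 / 0.039662 ≈ 0.043
P(source B | evidence) = 0.015842 / 0.039662 ≈ 0.399
P(source C | evidence) = 0.021304 / 0.039662 ≈ 0.537
P(source D | evidence) = 0.00080023 / 0.039662 ≈ 0.020

0.043, 0.399, 0.537, 0.020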